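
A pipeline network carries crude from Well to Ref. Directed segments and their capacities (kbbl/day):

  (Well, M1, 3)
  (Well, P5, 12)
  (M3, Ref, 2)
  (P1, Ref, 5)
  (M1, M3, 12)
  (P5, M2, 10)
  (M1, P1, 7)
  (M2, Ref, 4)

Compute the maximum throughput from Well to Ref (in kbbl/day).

7

Augment Well→M1→M3→Ref: bottleneck 2, flow now 2.
Augment Well→M1→P1→Ref: bottleneck 1, flow now 3.
Augment Well→P5→M2→Ref: bottleneck 4, flow now 7.
No augmenting path remains; maximum flow = 7.
In the residual graph, reachable from Well: {Well, P5, M2}.
Min-cut edges: Well→M1 (3), M2→Ref (4); capacity 3 + 4 = 7.
This cut is saturated, so no flow can exceed 7.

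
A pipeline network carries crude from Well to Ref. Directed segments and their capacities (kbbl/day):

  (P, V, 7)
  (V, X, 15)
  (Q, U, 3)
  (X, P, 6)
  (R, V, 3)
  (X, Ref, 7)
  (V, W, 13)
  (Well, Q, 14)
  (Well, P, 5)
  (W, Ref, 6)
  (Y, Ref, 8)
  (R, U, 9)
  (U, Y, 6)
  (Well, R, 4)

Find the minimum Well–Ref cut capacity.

Augment Well→P→V→W→Ref: bottleneck 5, flow now 5.
Augment Well→Q→U→Y→Ref: bottleneck 3, flow now 8.
Augment Well→R→U→Y→Ref: bottleneck 3, flow now 11.
Augment Well→R→V→W→Ref: bottleneck 1, flow now 12.
No augmenting path remains; maximum flow = 12.
By max-flow min-cut, the minimum cut capacity equals the max flow.
In the residual graph, reachable from Well: {Well, Q}.
Min-cut edges: Well→P (5), Well→R (4), Q→U (3); capacity 5 + 4 + 3 = 12.

12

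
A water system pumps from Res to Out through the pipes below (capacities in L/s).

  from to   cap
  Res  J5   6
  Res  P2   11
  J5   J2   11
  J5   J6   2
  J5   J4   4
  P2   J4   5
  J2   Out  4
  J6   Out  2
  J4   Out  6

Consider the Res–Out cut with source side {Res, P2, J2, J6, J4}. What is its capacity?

Edges leaving {Res, P2, J2, J6, J4}: Res→J5 (6), J2→Out (4), J6→Out (2), J4→Out (6).
Cut capacity = 6 + 4 + 2 + 6 = 18.

18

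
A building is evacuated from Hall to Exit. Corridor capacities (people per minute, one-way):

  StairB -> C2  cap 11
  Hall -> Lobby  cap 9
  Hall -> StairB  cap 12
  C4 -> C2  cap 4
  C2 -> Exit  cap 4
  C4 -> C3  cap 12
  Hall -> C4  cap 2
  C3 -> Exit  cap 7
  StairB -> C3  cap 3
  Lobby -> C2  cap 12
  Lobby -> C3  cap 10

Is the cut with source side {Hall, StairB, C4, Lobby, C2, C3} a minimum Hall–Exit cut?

Yes — it is a minimum cut (capacity 11).

Given cut capacity: 4 + 7 = 11.
Augment Hall→StairB→C2→Exit: bottleneck 4, flow now 4.
Augment Hall→StairB→C3→Exit: bottleneck 3, flow now 7.
Augment Hall→C4→C3→Exit: bottleneck 2, flow now 9.
Augment Hall→Lobby→C3→Exit: bottleneck 2, flow now 11.
No augmenting path remains; maximum flow = 11.
Cut capacity 11 equals the max flow, so it is a minimum cut.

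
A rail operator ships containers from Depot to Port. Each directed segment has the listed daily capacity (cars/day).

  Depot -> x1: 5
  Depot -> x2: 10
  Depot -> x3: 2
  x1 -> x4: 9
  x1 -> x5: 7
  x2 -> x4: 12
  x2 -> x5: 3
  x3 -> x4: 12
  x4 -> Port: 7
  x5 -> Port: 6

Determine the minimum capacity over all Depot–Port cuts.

Augment Depot→x1→x4→Port: bottleneck 5, flow now 5.
Augment Depot→x2→x4→Port: bottleneck 2, flow now 7.
Augment Depot→x2→x5→Port: bottleneck 3, flow now 10.
Augment Depot→x2→x4→x1→x5→Port: bottleneck 3, flow now 13. (uses reverse residual edge)
No augmenting path remains; maximum flow = 13.
By max-flow min-cut, the minimum cut capacity equals the max flow.
In the residual graph, reachable from Depot: {Depot, x1, x2, x3, x4, x5}.
Min-cut edges: x4→Port (7), x5→Port (6); capacity 7 + 6 = 13.

13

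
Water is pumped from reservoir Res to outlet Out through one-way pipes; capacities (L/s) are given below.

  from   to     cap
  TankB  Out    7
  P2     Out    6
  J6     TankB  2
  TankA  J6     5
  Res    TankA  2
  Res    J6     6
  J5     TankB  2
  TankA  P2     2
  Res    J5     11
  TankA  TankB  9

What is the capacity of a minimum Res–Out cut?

6

Augment Res→J5→TankB→Out: bottleneck 2, flow now 2.
Augment Res→TankA→TankB→Out: bottleneck 2, flow now 4.
Augment Res→J6→TankB→Out: bottleneck 2, flow now 6.
No augmenting path remains; maximum flow = 6.
By max-flow min-cut, the minimum cut capacity equals the max flow.
In the residual graph, reachable from Res: {Res, J5, J6}.
Min-cut edges: Res→TankA (2), J5→TankB (2), J6→TankB (2); capacity 2 + 2 + 2 = 6.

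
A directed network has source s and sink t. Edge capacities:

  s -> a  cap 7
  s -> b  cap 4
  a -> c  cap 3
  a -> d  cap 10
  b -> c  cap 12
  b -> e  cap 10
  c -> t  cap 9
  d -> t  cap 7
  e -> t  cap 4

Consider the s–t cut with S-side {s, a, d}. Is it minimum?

No — its capacity is 14, but the minimum cut has capacity 11.

Given cut capacity: 4 + 3 + 7 = 14.
Augment s→a→c→t: bottleneck 3, flow now 3.
Augment s→a→d→t: bottleneck 4, flow now 7.
Augment s→b→c→t: bottleneck 4, flow now 11.
No augmenting path remains; maximum flow = 11.
In the residual graph, reachable from s: {s}.
Min-cut edges: s→a (7), s→b (4); capacity 7 + 4 = 11.
Cut capacity 14 exceeds the max flow 11, so it is not minimum.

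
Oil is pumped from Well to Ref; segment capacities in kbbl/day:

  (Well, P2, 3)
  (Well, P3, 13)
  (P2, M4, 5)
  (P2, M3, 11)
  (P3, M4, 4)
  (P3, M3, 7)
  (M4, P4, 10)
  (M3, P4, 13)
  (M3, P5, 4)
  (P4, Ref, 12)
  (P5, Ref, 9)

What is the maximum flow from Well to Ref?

Augment Well→P2→M4→P4→Ref: bottleneck 3, flow now 3.
Augment Well→P3→M4→P4→Ref: bottleneck 4, flow now 7.
Augment Well→P3→M3→P4→Ref: bottleneck 5, flow now 12.
Augment Well→P3→M3→P5→Ref: bottleneck 2, flow now 14.
No augmenting path remains; maximum flow = 14.
In the residual graph, reachable from Well: {Well, P3}.
Min-cut edges: Well→P2 (3), P3→M4 (4), P3→M3 (7); capacity 3 + 4 + 7 = 14.
This cut is saturated, so no flow can exceed 14.

14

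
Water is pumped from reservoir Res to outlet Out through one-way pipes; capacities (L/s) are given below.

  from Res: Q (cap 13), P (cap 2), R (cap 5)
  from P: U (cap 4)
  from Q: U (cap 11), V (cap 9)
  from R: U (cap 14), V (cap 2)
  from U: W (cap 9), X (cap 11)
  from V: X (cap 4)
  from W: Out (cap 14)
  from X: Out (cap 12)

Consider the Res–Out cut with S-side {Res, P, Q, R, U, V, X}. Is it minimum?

No — its capacity is 21, but the minimum cut has capacity 20.

Given cut capacity: 9 + 12 = 21.
Augment Res→P→U→W→Out: bottleneck 2, flow now 2.
Augment Res→Q→U→W→Out: bottleneck 7, flow now 9.
Augment Res→Q→U→X→Out: bottleneck 4, flow now 13.
Augment Res→Q→V→X→Out: bottleneck 2, flow now 15.
Augment Res→R→U→X→Out: bottleneck 5, flow now 20.
No augmenting path remains; maximum flow = 20.
In the residual graph, reachable from Res: {Res}.
Min-cut edges: Res→P (2), Res→Q (13), Res→R (5); capacity 2 + 13 + 5 = 20.
Cut capacity 21 exceeds the max flow 20, so it is not minimum.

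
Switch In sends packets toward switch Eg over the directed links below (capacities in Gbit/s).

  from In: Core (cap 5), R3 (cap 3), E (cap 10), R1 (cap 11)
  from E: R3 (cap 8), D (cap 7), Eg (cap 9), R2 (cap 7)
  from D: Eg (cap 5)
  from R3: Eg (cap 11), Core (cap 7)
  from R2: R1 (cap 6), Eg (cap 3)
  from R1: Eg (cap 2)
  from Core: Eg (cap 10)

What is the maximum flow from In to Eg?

Augment In→E→Eg: bottleneck 9, flow now 9.
Augment In→R3→Eg: bottleneck 3, flow now 12.
Augment In→R1→Eg: bottleneck 2, flow now 14.
Augment In→Core→Eg: bottleneck 5, flow now 19.
Augment In→E→D→Eg: bottleneck 1, flow now 20.
No augmenting path remains; maximum flow = 20.
In the residual graph, reachable from In: {In, R1}.
Min-cut edges: In→E (10), In→R3 (3), In→Core (5), R1→Eg (2); capacity 10 + 3 + 5 + 2 = 20.
This cut is saturated, so no flow can exceed 20.

20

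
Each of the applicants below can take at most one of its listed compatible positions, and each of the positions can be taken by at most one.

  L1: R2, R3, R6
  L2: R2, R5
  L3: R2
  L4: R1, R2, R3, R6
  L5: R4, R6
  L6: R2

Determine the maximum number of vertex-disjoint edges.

Unit-capacity flow: source→left, listed edges, right→sink; max matching = max flow.
Augmenting path L1→R2 (+1); matched 1.
Augmenting path L2→R5 (+1); matched 2.
Augmenting path L4→R1 (+1); matched 3.
Augmenting path L5→R4 (+1); matched 4.
Augmenting path L3→R2→L1→R3 (+1); matched 5.
No augmenting path remains; maximum matching = 5.
König certificate: {L1, L2, L4, L5, R2} is a vertex cover of size 5 (every listed pair touches it), so no matching can be larger.

5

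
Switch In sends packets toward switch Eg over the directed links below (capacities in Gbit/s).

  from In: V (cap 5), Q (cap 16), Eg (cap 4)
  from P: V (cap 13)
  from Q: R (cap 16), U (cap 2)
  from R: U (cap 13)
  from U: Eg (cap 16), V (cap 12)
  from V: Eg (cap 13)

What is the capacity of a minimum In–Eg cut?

24

Augment In→Eg: bottleneck 4, flow now 4.
Augment In→V→Eg: bottleneck 5, flow now 9.
Augment In→Q→U→Eg: bottleneck 2, flow now 11.
Augment In→Q→R→U→Eg: bottleneck 13, flow now 24.
No augmenting path remains; maximum flow = 24.
By max-flow min-cut, the minimum cut capacity equals the max flow.
In the residual graph, reachable from In: {In, Q, R}.
Min-cut edges: In→V (5), In→Eg (4), Q→U (2), R→U (13); capacity 5 + 4 + 2 + 13 = 24.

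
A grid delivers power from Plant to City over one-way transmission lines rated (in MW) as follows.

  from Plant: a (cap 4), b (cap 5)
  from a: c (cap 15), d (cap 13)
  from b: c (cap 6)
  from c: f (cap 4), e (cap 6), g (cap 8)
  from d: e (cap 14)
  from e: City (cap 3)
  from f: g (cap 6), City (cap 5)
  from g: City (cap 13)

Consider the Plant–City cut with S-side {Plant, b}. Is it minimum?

No — its capacity is 10, but the minimum cut has capacity 9.

Given cut capacity: 4 + 6 = 10.
Augment Plant→a→c→e→City: bottleneck 3, flow now 3.
Augment Plant→a→c→f→City: bottleneck 1, flow now 4.
Augment Plant→b→c→f→City: bottleneck 3, flow now 7.
Augment Plant→b→c→g→City: bottleneck 2, flow now 9.
No augmenting path remains; maximum flow = 9.
In the residual graph, reachable from Plant: {Plant}.
Min-cut edges: Plant→a (4), Plant→b (5); capacity 4 + 5 = 9.
Cut capacity 10 exceeds the max flow 9, so it is not minimum.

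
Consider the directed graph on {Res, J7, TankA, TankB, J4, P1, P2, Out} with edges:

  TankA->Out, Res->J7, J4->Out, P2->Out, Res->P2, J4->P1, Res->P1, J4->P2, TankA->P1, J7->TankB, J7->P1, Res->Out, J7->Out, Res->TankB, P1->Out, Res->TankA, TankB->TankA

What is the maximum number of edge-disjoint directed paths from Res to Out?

5

Assign every edge capacity 1; by Menger, the answer equals the max flow.
Path Res→Out (+1); total 1.
Path Res→J7→Out (+1); total 2.
Path Res→TankA→Out (+1); total 3.
Path Res→P1→Out (+1); total 4.
Path Res→P2→Out (+1); total 5.
No residual Res→Out path; max flow = 5.
Certifying cut of size 5: {P1→Out, Res→J7, Res→Out, Res→P2, TankA→Out}.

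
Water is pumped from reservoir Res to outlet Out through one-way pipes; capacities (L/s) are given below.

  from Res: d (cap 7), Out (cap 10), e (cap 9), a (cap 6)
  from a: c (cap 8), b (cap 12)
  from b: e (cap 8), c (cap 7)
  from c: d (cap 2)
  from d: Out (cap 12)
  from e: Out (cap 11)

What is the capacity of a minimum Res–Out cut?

30

Augment Res→Out: bottleneck 10, flow now 10.
Augment Res→d→Out: bottleneck 7, flow now 17.
Augment Res→e→Out: bottleneck 9, flow now 26.
Augment Res→a→b→e→Out: bottleneck 2, flow now 28.
Augment Res→a→c→d→Out: bottleneck 2, flow now 30.
No augmenting path remains; maximum flow = 30.
By max-flow min-cut, the minimum cut capacity equals the max flow.
In the residual graph, reachable from Res: {Res, a, b, c, e}.
Min-cut edges: Res→d (7), Res→Out (10), c→d (2), e→Out (11); capacity 7 + 10 + 2 + 11 = 30.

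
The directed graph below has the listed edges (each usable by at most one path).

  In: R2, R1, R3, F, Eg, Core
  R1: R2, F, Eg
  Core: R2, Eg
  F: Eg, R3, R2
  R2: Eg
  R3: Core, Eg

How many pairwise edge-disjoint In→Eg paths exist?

Assign every edge capacity 1; by Menger, the answer equals the max flow.
Path In→Eg (+1); total 1.
Path In→Core→Eg (+1); total 2.
Path In→R3→Eg (+1); total 3.
Path In→R1→Eg (+1); total 4.
Path In→R2→Eg (+1); total 5.
Path In→F→Eg (+1); total 6.
No residual In→Eg path; max flow = 6.
Certifying cut of size 6: {In→Core, In→Eg, In→F, In→R1, In→R2, In→R3}.

6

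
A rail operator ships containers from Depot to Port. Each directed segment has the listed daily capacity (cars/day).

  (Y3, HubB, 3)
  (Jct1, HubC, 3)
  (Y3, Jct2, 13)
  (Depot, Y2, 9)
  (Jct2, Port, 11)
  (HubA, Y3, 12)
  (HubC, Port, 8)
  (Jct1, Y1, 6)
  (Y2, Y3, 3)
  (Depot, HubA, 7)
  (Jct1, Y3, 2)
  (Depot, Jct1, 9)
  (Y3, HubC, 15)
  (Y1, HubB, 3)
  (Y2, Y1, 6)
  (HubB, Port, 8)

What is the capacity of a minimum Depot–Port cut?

18

Augment Depot→Jct1→HubC→Port: bottleneck 3, flow now 3.
Augment Depot→HubA→Y3→HubB→Port: bottleneck 3, flow now 6.
Augment Depot→HubA→Y3→Jct2→Port: bottleneck 4, flow now 10.
Augment Depot→Y2→Y1→HubB→Port: bottleneck 3, flow now 13.
Augment Depot→Y2→Y3→Jct2→Port: bottleneck 3, flow now 16.
Augment Depot→Jct1→Y3→Jct2→Port: bottleneck 2, flow now 18.
No augmenting path remains; maximum flow = 18.
By max-flow min-cut, the minimum cut capacity equals the max flow.
In the residual graph, reachable from Depot: {Depot, Y2, Jct1, Y1}.
Min-cut edges: Depot→HubA (7), Y2→Y3 (3), Jct1→Y3 (2), Jct1→HubC (3), Y1→HubB (3); capacity 7 + 3 + 2 + 3 + 3 = 18.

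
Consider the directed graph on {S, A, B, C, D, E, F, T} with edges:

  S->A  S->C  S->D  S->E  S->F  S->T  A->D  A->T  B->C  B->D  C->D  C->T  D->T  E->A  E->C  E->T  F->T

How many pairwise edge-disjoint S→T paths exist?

6

Assign every edge capacity 1; by Menger, the answer equals the max flow.
Path S→T (+1); total 1.
Path S→A→T (+1); total 2.
Path S→C→T (+1); total 3.
Path S→D→T (+1); total 4.
Path S→E→T (+1); total 5.
Path S→F→T (+1); total 6.
No residual S→T path; max flow = 6.
Certifying cut of size 6: {S→A, S→C, S→D, S→E, S→F, S→T}.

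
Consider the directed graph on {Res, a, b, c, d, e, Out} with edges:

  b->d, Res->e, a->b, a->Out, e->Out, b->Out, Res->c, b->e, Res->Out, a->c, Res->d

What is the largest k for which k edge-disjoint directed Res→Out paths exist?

2

Assign every edge capacity 1; by Menger, the answer equals the max flow.
Path Res→Out (+1); total 1.
Path Res→e→Out (+1); total 2.
No residual Res→Out path; max flow = 2.
Certifying cut of size 2: {Res→Out, Res→e}.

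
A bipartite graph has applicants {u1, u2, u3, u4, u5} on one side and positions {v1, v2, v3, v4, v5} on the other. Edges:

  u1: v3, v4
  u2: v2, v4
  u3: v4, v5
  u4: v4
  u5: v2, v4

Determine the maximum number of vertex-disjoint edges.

4

Unit-capacity flow: source→left, listed edges, right→sink; max matching = max flow.
Augmenting path u1→v3 (+1); matched 1.
Augmenting path u2→v2 (+1); matched 2.
Augmenting path u3→v4 (+1); matched 3.
Augmenting path u4→v4→u3→v5 (+1); matched 4.
No augmenting path remains; maximum matching = 4.
König certificate: {u1, u3, v2, v4} is a vertex cover of size 4 (every listed pair touches it), so no matching can be larger.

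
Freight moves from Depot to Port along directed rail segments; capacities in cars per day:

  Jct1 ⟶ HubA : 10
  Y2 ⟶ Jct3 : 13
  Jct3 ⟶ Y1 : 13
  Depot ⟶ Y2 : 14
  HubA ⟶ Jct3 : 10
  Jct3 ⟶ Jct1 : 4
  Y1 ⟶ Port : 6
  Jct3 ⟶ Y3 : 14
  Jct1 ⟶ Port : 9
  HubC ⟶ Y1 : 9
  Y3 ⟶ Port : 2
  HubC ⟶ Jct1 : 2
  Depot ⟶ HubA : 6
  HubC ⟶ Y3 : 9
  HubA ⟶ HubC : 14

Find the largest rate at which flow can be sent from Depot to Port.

Augment Depot→Y2→Jct3→Jct1→Port: bottleneck 4, flow now 4.
Augment Depot→Y2→Jct3→Y3→Port: bottleneck 2, flow now 6.
Augment Depot→Y2→Jct3→Y1→Port: bottleneck 6, flow now 12.
Augment Depot→HubA→HubC→Jct1→Port: bottleneck 2, flow now 14.
No augmenting path remains; maximum flow = 14.
In the residual graph, reachable from Depot: {Depot, Y2, HubA, HubC, Jct3, Y3, Y1}.
Min-cut edges: HubC→Jct1 (2), Jct3→Jct1 (4), Y3→Port (2), Y1→Port (6); capacity 2 + 4 + 2 + 6 = 14.
This cut is saturated, so no flow can exceed 14.

14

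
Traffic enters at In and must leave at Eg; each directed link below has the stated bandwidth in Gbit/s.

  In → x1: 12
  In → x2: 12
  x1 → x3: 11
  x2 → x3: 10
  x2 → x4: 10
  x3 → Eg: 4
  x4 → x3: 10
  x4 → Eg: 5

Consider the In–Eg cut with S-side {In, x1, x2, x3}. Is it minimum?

Given cut capacity: 10 + 4 = 14.
Augment In→x1→x3→Eg: bottleneck 4, flow now 4.
Augment In→x2→x4→Eg: bottleneck 5, flow now 9.
No augmenting path remains; maximum flow = 9.
In the residual graph, reachable from In: {In, x1, x2, x3, x4}.
Min-cut edges: x3→Eg (4), x4→Eg (5); capacity 4 + 5 = 9.
Cut capacity 14 exceeds the max flow 9, so it is not minimum.

No — its capacity is 14, but the minimum cut has capacity 9.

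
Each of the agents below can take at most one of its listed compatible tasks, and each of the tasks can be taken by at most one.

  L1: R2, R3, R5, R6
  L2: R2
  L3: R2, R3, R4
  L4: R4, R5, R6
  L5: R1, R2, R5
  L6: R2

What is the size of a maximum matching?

Unit-capacity flow: source→left, listed edges, right→sink; max matching = max flow.
Augmenting path L1→R2 (+1); matched 1.
Augmenting path L3→R3 (+1); matched 2.
Augmenting path L4→R4 (+1); matched 3.
Augmenting path L5→R1 (+1); matched 4.
Augmenting path L2→R2→L1→R5 (+1); matched 5.
No augmenting path remains; maximum matching = 5.
König certificate: {L1, L3, L4, L5, R2} is a vertex cover of size 5 (every listed pair touches it), so no matching can be larger.

5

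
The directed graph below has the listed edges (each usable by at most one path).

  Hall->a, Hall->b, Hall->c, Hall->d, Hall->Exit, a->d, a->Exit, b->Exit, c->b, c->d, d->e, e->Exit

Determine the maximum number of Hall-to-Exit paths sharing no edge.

Assign every edge capacity 1; by Menger, the answer equals the max flow.
Path Hall→Exit (+1); total 1.
Path Hall→a→Exit (+1); total 2.
Path Hall→b→Exit (+1); total 3.
Path Hall→d→e→Exit (+1); total 4.
No residual Hall→Exit path; max flow = 4.
Certifying cut of size 4: {Hall→Exit, Hall→a, b→Exit, d→e}.

4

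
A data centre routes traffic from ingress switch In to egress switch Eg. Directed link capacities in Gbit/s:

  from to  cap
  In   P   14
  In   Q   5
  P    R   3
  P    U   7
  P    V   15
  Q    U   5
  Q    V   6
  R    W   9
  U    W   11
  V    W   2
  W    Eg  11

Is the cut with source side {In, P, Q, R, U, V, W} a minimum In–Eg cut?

Yes — it is a minimum cut (capacity 11).

Given cut capacity: 11 = 11.
Augment In→P→R→W→Eg: bottleneck 3, flow now 3.
Augment In→P→U→W→Eg: bottleneck 7, flow now 10.
Augment In→P→V→W→Eg: bottleneck 1, flow now 11.
No augmenting path remains; maximum flow = 11.
Cut capacity 11 equals the max flow, so it is a minimum cut.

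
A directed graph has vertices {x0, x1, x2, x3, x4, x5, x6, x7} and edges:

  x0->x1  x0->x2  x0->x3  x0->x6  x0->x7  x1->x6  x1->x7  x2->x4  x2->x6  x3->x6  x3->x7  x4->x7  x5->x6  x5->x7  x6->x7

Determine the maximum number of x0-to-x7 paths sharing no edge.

Assign every edge capacity 1; by Menger, the answer equals the max flow.
Path x0→x7 (+1); total 1.
Path x0→x1→x7 (+1); total 2.
Path x0→x3→x7 (+1); total 3.
Path x0→x6→x7 (+1); total 4.
Path x0→x2→x4→x7 (+1); total 5.
No residual x0→x7 path; max flow = 5.
Certifying cut of size 5: {x0→x1, x0→x2, x0→x3, x0→x6, x0→x7}.

5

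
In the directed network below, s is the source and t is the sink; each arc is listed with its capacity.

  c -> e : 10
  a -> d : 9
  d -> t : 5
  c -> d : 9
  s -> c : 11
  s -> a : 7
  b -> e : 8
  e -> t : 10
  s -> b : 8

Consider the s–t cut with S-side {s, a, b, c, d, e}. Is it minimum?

Given cut capacity: 5 + 10 = 15.
Augment s→a→d→t: bottleneck 5, flow now 5.
Augment s→b→e→t: bottleneck 8, flow now 13.
Augment s→c→e→t: bottleneck 2, flow now 15.
No augmenting path remains; maximum flow = 15.
Cut capacity 15 equals the max flow, so it is a minimum cut.

Yes — it is a minimum cut (capacity 15).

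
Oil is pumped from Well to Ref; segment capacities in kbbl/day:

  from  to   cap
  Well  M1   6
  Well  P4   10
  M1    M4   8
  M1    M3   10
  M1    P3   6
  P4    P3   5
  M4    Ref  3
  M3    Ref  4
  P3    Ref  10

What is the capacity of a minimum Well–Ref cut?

Augment Well→M1→M4→Ref: bottleneck 3, flow now 3.
Augment Well→M1→M3→Ref: bottleneck 3, flow now 6.
Augment Well→P4→P3→Ref: bottleneck 5, flow now 11.
No augmenting path remains; maximum flow = 11.
By max-flow min-cut, the minimum cut capacity equals the max flow.
In the residual graph, reachable from Well: {Well, P4}.
Min-cut edges: Well→M1 (6), P4→P3 (5); capacity 6 + 5 = 11.

11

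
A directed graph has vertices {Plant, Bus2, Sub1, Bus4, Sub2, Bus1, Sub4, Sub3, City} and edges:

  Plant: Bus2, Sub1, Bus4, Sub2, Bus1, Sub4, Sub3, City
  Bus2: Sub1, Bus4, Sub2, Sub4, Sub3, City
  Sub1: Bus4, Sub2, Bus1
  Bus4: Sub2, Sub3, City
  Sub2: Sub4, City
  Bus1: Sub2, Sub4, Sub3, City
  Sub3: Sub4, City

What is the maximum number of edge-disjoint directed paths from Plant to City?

Assign every edge capacity 1; by Menger, the answer equals the max flow.
Path Plant→City (+1); total 1.
Path Plant→Bus2→City (+1); total 2.
Path Plant→Bus4→City (+1); total 3.
Path Plant→Sub2→City (+1); total 4.
Path Plant→Bus1→City (+1); total 5.
Path Plant→Sub3→City (+1); total 6.
No residual Plant→City path; max flow = 6.
Certifying cut of size 6: {Bus1→City, Bus4→City, Plant→Bus2, Plant→City, Sub2→City, Sub3→City}.

6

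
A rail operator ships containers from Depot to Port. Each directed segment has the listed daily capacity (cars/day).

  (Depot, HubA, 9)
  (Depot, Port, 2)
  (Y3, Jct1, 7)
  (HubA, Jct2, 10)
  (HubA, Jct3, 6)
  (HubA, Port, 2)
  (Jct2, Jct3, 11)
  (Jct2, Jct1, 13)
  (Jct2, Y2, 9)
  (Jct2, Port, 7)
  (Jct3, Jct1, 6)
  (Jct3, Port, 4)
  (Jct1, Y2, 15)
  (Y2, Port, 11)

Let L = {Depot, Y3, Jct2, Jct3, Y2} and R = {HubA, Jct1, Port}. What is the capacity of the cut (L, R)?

59

Edges leaving {Depot, Y3, Jct2, Jct3, Y2}: Depot→HubA (9), Depot→Port (2), Y3→Jct1 (7), Jct2→Jct1 (13), Jct2→Port (7), Jct3→Jct1 (6), Jct3→Port (4), Y2→Port (11).
Cut capacity = 9 + 2 + 7 + 13 + 7 + 6 + 4 + 11 = 59.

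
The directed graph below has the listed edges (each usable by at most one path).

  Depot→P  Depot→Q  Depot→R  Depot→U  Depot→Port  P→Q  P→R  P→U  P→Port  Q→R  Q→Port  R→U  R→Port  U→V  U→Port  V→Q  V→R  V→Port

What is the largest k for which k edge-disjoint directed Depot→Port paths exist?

5

Assign every edge capacity 1; by Menger, the answer equals the max flow.
Path Depot→Port (+1); total 1.
Path Depot→P→Port (+1); total 2.
Path Depot→Q→Port (+1); total 3.
Path Depot→R→Port (+1); total 4.
Path Depot→U→Port (+1); total 5.
No residual Depot→Port path; max flow = 5.
Certifying cut of size 5: {Depot→P, Depot→Port, Depot→Q, Depot→R, Depot→U}.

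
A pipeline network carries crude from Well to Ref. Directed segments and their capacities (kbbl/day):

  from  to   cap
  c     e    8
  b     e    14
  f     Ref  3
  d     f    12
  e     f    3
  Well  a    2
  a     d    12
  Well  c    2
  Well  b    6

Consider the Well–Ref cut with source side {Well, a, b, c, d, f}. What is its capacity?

Edges leaving {Well, a, b, c, d, f}: b→e (14), c→e (8), f→Ref (3).
Cut capacity = 14 + 8 + 3 = 25.

25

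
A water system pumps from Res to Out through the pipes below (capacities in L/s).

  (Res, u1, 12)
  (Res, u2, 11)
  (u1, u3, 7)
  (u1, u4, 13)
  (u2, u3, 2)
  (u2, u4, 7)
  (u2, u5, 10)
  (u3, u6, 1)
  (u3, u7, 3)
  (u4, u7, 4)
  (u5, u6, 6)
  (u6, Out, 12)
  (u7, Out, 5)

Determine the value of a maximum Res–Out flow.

Augment Res→u1→u3→u6→Out: bottleneck 1, flow now 1.
Augment Res→u1→u3→u7→Out: bottleneck 3, flow now 4.
Augment Res→u1→u4→u7→Out: bottleneck 2, flow now 6.
Augment Res→u2→u5→u6→Out: bottleneck 6, flow now 12.
No augmenting path remains; maximum flow = 12.
In the residual graph, reachable from Res: {Res, u1, u2, u3, u4, u5, u7}.
Min-cut edges: u3→u6 (1), u5→u6 (6), u7→Out (5); capacity 1 + 6 + 5 = 12.
This cut is saturated, so no flow can exceed 12.

12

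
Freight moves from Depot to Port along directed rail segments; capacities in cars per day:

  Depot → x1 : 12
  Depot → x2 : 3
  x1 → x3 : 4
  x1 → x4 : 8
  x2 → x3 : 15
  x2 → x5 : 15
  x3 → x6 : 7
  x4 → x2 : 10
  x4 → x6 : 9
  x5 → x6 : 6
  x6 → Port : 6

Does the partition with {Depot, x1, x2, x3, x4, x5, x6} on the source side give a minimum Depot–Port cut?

Given cut capacity: 6 = 6.
Augment Depot→x1→x3→x6→Port: bottleneck 4, flow now 4.
Augment Depot→x1→x4→x6→Port: bottleneck 2, flow now 6.
No augmenting path remains; maximum flow = 6.
Cut capacity 6 equals the max flow, so it is a minimum cut.

Yes — it is a minimum cut (capacity 6).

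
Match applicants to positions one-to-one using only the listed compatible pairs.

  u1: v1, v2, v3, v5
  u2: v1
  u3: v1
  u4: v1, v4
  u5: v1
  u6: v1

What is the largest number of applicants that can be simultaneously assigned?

3

Unit-capacity flow: source→left, listed edges, right→sink; max matching = max flow.
Augmenting path u1→v1 (+1); matched 1.
Augmenting path u4→v4 (+1); matched 2.
Augmenting path u2→v1→u1→v2 (+1); matched 3.
No augmenting path remains; maximum matching = 3.
König certificate: {u1, u4, v1} is a vertex cover of size 3 (every listed pair touches it), so no matching can be larger.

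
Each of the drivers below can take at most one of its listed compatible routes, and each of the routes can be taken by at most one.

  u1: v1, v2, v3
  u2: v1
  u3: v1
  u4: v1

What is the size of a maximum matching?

Unit-capacity flow: source→left, listed edges, right→sink; max matching = max flow.
Augmenting path u1→v1 (+1); matched 1.
Augmenting path u2→v1→u1→v2 (+1); matched 2.
No augmenting path remains; maximum matching = 2.
König certificate: {u1, v1} is a vertex cover of size 2 (every listed pair touches it), so no matching can be larger.

2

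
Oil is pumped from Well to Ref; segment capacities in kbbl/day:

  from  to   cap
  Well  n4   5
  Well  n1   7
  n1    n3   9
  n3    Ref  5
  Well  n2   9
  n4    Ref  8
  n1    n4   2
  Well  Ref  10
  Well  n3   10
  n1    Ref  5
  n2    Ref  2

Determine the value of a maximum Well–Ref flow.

Augment Well→Ref: bottleneck 10, flow now 10.
Augment Well→n1→Ref: bottleneck 5, flow now 15.
Augment Well→n2→Ref: bottleneck 2, flow now 17.
Augment Well→n3→Ref: bottleneck 5, flow now 22.
Augment Well→n4→Ref: bottleneck 5, flow now 27.
Augment Well→n1→n4→Ref: bottleneck 2, flow now 29.
No augmenting path remains; maximum flow = 29.
In the residual graph, reachable from Well: {Well, n2, n3}.
Min-cut edges: Well→n1 (7), Well→n4 (5), Well→Ref (10), n2→Ref (2), n3→Ref (5); capacity 7 + 5 + 10 + 2 + 5 = 29.
This cut is saturated, so no flow can exceed 29.

29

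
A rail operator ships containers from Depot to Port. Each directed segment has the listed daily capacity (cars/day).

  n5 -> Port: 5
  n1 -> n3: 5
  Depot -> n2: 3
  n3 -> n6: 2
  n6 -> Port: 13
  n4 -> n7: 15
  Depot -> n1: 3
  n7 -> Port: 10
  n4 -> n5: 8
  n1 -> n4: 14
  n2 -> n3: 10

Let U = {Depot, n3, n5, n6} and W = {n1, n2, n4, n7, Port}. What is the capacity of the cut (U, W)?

24

Edges leaving {Depot, n3, n5, n6}: Depot→n1 (3), Depot→n2 (3), n5→Port (5), n6→Port (13).
Cut capacity = 3 + 3 + 5 + 13 = 24.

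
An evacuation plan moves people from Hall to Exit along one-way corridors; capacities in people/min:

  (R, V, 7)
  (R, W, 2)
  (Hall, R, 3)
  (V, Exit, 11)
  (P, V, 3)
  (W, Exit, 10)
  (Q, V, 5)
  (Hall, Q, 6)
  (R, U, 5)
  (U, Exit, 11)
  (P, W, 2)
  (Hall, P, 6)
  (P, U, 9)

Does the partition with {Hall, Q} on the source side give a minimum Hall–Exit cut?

Yes — it is a minimum cut (capacity 14).

Given cut capacity: 6 + 3 + 5 = 14.
Augment Hall→P→U→Exit: bottleneck 6, flow now 6.
Augment Hall→Q→V→Exit: bottleneck 5, flow now 11.
Augment Hall→R→U→Exit: bottleneck 3, flow now 14.
No augmenting path remains; maximum flow = 14.
Cut capacity 14 equals the max flow, so it is a minimum cut.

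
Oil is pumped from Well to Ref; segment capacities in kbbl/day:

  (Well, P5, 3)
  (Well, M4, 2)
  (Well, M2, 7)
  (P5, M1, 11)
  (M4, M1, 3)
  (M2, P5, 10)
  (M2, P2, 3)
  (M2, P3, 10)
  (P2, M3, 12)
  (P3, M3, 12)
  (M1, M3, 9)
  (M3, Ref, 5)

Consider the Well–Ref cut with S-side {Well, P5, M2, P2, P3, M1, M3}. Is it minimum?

No — its capacity is 7, but the minimum cut has capacity 5.

Given cut capacity: 2 + 5 = 7.
Augment Well→P5→M1→M3→Ref: bottleneck 3, flow now 3.
Augment Well→M4→M1→M3→Ref: bottleneck 2, flow now 5.
No augmenting path remains; maximum flow = 5.
In the residual graph, reachable from Well: {Well, P5, M4, M2, P2, P3, M1, M3}.
Min-cut edges: M3→Ref (5); capacity 5 = 5.
Cut capacity 7 exceeds the max flow 5, so it is not minimum.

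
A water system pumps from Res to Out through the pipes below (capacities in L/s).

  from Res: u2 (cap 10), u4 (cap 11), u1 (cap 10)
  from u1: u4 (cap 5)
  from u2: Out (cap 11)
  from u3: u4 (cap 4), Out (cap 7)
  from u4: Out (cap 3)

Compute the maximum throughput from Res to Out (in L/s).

13

Augment Res→u2→Out: bottleneck 10, flow now 10.
Augment Res→u4→Out: bottleneck 3, flow now 13.
No augmenting path remains; maximum flow = 13.
In the residual graph, reachable from Res: {Res, u1, u4}.
Min-cut edges: Res→u2 (10), u4→Out (3); capacity 10 + 3 = 13.
This cut is saturated, so no flow can exceed 13.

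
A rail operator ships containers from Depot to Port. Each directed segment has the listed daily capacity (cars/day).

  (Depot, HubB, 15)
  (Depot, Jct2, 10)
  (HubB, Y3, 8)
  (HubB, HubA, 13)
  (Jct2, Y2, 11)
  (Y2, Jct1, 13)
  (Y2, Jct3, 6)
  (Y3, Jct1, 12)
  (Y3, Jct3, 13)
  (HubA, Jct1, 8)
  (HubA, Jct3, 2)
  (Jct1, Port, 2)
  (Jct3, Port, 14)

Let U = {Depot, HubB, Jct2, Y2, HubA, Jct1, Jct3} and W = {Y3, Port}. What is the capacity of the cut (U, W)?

Edges leaving {Depot, HubB, Jct2, Y2, HubA, Jct1, Jct3}: HubB→Y3 (8), Jct1→Port (2), Jct3→Port (14).
Cut capacity = 8 + 2 + 14 = 24.

24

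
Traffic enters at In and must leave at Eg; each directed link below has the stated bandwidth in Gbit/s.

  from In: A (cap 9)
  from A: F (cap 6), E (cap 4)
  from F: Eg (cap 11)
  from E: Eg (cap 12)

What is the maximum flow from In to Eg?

Augment In→A→F→Eg: bottleneck 6, flow now 6.
Augment In→A→E→Eg: bottleneck 3, flow now 9.
No augmenting path remains; maximum flow = 9.
In the residual graph, reachable from In: {In}.
Min-cut edges: In→A (9); capacity 9 = 9.
This cut is saturated, so no flow can exceed 9.

9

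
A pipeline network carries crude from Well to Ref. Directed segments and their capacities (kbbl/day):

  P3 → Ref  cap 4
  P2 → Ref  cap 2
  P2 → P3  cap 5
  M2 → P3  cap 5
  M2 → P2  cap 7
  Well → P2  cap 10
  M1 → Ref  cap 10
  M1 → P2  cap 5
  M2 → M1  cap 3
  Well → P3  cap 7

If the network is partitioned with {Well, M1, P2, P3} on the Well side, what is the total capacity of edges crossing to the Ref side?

16

Edges leaving {Well, M1, P2, P3}: M1→Ref (10), P2→Ref (2), P3→Ref (4).
Cut capacity = 10 + 2 + 4 = 16.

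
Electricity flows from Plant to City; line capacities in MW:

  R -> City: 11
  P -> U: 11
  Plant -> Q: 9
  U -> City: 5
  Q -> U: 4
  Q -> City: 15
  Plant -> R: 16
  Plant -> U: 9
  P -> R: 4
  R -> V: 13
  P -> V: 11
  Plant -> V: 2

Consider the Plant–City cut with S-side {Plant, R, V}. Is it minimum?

No — its capacity is 29, but the minimum cut has capacity 25.

Given cut capacity: 9 + 9 + 11 = 29.
Augment Plant→Q→City: bottleneck 9, flow now 9.
Augment Plant→R→City: bottleneck 11, flow now 20.
Augment Plant→U→City: bottleneck 5, flow now 25.
No augmenting path remains; maximum flow = 25.
In the residual graph, reachable from Plant: {Plant, R, U, V}.
Min-cut edges: Plant→Q (9), R→City (11), U→City (5); capacity 9 + 11 + 5 = 25.
Cut capacity 29 exceeds the max flow 25, so it is not minimum.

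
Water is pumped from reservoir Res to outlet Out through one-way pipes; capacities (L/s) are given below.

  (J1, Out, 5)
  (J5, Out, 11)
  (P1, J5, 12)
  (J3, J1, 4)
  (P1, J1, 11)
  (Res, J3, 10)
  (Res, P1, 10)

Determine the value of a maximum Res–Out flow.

Augment Res→J3→J1→Out: bottleneck 4, flow now 4.
Augment Res→P1→J1→Out: bottleneck 1, flow now 5.
Augment Res→P1→J5→Out: bottleneck 9, flow now 14.
No augmenting path remains; maximum flow = 14.
In the residual graph, reachable from Res: {Res, J3}.
Min-cut edges: Res→P1 (10), J3→J1 (4); capacity 10 + 4 = 14.
This cut is saturated, so no flow can exceed 14.

14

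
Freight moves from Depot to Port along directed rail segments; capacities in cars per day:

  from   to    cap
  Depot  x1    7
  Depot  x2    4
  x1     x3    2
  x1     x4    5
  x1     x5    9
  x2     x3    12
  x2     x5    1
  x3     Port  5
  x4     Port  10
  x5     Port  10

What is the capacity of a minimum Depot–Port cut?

11

Augment Depot→x1→x3→Port: bottleneck 2, flow now 2.
Augment Depot→x1→x4→Port: bottleneck 5, flow now 7.
Augment Depot→x2→x3→Port: bottleneck 3, flow now 10.
Augment Depot→x2→x5→Port: bottleneck 1, flow now 11.
No augmenting path remains; maximum flow = 11.
By max-flow min-cut, the minimum cut capacity equals the max flow.
In the residual graph, reachable from Depot: {Depot}.
Min-cut edges: Depot→x1 (7), Depot→x2 (4); capacity 7 + 4 = 11.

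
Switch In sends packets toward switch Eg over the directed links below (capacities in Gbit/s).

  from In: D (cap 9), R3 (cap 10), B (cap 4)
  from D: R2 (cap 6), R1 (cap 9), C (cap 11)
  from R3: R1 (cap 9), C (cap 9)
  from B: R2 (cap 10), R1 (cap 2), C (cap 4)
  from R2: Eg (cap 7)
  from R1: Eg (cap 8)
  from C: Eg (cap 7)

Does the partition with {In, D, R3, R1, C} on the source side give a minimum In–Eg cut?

No — its capacity is 25, but the minimum cut has capacity 22.

Given cut capacity: 4 + 6 + 8 + 7 = 25.
Augment In→D→R2→Eg: bottleneck 6, flow now 6.
Augment In→D→R1→Eg: bottleneck 3, flow now 9.
Augment In→R3→R1→Eg: bottleneck 5, flow now 14.
Augment In→R3→C→Eg: bottleneck 5, flow now 19.
Augment In→B→R2→Eg: bottleneck 1, flow now 20.
Augment In→B→C→Eg: bottleneck 2, flow now 22.
No augmenting path remains; maximum flow = 22.
In the residual graph, reachable from In: {In, D, R3, B, R2, R1, C}.
Min-cut edges: R2→Eg (7), R1→Eg (8), C→Eg (7); capacity 7 + 8 + 7 = 22.
Cut capacity 25 exceeds the max flow 22, so it is not minimum.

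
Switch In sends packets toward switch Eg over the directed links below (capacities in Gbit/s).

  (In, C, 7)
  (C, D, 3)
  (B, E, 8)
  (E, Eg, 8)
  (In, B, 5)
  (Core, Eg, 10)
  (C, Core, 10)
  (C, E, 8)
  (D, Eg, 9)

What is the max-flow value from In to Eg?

Augment In→C→E→Eg: bottleneck 7, flow now 7.
Augment In→B→E→Eg: bottleneck 1, flow now 8.
Augment In→B→E→C→Core→Eg: bottleneck 4, flow now 12. (uses reverse residual edge)
No augmenting path remains; maximum flow = 12.
In the residual graph, reachable from In: {In}.
Min-cut edges: In→C (7), In→B (5); capacity 7 + 5 = 12.
This cut is saturated, so no flow can exceed 12.

12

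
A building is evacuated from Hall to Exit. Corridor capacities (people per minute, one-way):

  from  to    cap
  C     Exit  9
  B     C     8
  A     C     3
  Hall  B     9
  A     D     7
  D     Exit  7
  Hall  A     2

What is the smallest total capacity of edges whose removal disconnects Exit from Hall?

Augment Hall→A→C→Exit: bottleneck 2, flow now 2.
Augment Hall→B→C→Exit: bottleneck 7, flow now 9.
Augment Hall→B→C→A→D→Exit: bottleneck 1, flow now 10. (uses reverse residual edge)
No augmenting path remains; maximum flow = 10.
By max-flow min-cut, the minimum cut capacity equals the max flow.
In the residual graph, reachable from Hall: {Hall, B}.
Min-cut edges: Hall→A (2), B→C (8); capacity 2 + 8 = 10.

10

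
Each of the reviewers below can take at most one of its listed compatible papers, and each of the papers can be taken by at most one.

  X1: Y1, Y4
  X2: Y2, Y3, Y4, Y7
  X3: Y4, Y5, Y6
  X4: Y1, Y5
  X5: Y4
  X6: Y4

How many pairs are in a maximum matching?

5

Unit-capacity flow: source→left, listed edges, right→sink; max matching = max flow.
Augmenting path X1→Y1 (+1); matched 1.
Augmenting path X2→Y2 (+1); matched 2.
Augmenting path X3→Y4 (+1); matched 3.
Augmenting path X4→Y5 (+1); matched 4.
Augmenting path X5→Y4→X3→Y6 (+1); matched 5.
No augmenting path remains; maximum matching = 5.
König certificate: {X1, X2, X3, X4, Y4} is a vertex cover of size 5 (every listed pair touches it), so no matching can be larger.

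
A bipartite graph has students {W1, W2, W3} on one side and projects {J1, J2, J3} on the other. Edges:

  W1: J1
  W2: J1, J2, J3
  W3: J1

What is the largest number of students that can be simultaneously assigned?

Unit-capacity flow: source→left, listed edges, right→sink; max matching = max flow.
Augmenting path W1→J1 (+1); matched 1.
Augmenting path W2→J2 (+1); matched 2.
No augmenting path remains; maximum matching = 2.
König certificate: {W2, J1} is a vertex cover of size 2 (every listed pair touches it), so no matching can be larger.

2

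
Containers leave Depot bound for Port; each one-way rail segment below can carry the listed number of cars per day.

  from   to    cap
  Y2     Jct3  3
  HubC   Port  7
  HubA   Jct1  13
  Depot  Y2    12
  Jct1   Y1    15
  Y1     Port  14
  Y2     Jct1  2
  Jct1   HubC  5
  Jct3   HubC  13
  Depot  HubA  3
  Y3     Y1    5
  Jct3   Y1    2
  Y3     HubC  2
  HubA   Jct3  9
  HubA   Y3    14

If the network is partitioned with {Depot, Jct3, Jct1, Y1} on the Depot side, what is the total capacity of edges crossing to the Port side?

47

Edges leaving {Depot, Jct3, Jct1, Y1}: Depot→Y2 (12), Depot→HubA (3), Jct3→HubC (13), Jct1→HubC (5), Y1→Port (14).
Cut capacity = 12 + 3 + 13 + 5 + 14 = 47.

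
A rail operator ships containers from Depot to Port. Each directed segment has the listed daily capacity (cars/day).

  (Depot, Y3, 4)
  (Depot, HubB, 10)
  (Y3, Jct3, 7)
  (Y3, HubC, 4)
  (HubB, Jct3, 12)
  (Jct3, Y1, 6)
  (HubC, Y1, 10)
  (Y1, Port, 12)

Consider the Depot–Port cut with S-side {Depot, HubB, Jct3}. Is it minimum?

Yes — it is a minimum cut (capacity 10).

Given cut capacity: 4 + 6 = 10.
Augment Depot→Y3→Jct3→Y1→Port: bottleneck 4, flow now 4.
Augment Depot→HubB→Jct3→Y1→Port: bottleneck 2, flow now 6.
Augment Depot→HubB→Jct3→Y3→HubC→Y1→Port: bottleneck 4, flow now 10. (uses reverse residual edge)
No augmenting path remains; maximum flow = 10.
Cut capacity 10 equals the max flow, so it is a minimum cut.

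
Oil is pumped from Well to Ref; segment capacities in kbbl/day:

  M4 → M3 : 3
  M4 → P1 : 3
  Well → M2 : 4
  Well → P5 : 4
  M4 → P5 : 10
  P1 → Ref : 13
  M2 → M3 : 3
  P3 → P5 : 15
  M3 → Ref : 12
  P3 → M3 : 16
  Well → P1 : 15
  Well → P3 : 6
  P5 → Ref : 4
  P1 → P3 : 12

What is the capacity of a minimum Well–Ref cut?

28

Augment Well→P1→Ref: bottleneck 13, flow now 13.
Augment Well→P5→Ref: bottleneck 4, flow now 17.
Augment Well→M2→M3→Ref: bottleneck 3, flow now 20.
Augment Well→P3→M3→Ref: bottleneck 6, flow now 26.
Augment Well→P1→P3→M3→Ref: bottleneck 2, flow now 28.
No augmenting path remains; maximum flow = 28.
By max-flow min-cut, the minimum cut capacity equals the max flow.
In the residual graph, reachable from Well: {Well, M2}.
Min-cut edges: Well→P1 (15), Well→P3 (6), Well→P5 (4), M2→M3 (3); capacity 15 + 6 + 4 + 3 = 28.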